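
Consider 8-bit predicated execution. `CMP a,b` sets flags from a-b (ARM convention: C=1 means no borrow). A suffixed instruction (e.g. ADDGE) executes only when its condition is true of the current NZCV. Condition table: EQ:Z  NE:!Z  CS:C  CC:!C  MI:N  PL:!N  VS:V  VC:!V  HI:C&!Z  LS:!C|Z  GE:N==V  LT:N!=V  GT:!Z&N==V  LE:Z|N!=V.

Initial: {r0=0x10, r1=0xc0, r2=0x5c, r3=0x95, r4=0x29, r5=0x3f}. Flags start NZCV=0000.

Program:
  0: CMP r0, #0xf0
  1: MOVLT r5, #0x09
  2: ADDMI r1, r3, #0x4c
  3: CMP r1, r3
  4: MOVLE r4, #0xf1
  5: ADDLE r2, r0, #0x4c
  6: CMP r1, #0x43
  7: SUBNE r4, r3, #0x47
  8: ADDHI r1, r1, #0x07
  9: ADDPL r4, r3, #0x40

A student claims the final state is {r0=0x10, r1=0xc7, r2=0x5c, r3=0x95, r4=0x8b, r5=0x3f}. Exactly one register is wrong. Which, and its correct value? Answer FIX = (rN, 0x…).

FIX = (r4, 0xd5)

[0] flags=0000 → (cmp)
[1] flags=0000 LT?F → skip
[2] flags=0000 MI?F → skip
[3] flags=0010 → (cmp)
[4] flags=0010 LE?F → skip
[5] flags=0010 LE?F → skip
[6] flags=0011 → (cmp)
[7] flags=0011 NE?T → r4=0x4e
[8] flags=0011 HI?T → r1=0xc7
[9] flags=0011 PL?T → r4=0xd5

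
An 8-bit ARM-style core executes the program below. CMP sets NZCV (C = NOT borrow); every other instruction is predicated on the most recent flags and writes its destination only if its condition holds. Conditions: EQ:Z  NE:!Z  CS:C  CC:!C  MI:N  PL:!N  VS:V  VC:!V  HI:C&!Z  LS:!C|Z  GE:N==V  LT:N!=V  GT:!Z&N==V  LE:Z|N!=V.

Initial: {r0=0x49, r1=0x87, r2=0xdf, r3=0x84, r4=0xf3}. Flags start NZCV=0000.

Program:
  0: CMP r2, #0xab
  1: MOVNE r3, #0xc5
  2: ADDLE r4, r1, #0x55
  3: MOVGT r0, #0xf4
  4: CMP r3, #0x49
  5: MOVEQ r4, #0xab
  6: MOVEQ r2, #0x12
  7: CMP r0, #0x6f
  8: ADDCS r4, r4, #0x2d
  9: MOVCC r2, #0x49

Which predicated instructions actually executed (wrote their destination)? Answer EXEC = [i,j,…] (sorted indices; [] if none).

[0] flags=0010 → (cmp)
[1] flags=0010 NE?T → r3=0xc5
[2] flags=0010 LE?F → skip
[3] flags=0010 GT?T → r0=0xf4
[4] flags=0011 → (cmp)
[5] flags=0011 EQ?F → skip
[6] flags=0011 EQ?F → skip
[7] flags=1010 → (cmp)
[8] flags=1010 CS?T → r4=0x20
[9] flags=1010 CC?F → skip

EXEC = [1,3,8]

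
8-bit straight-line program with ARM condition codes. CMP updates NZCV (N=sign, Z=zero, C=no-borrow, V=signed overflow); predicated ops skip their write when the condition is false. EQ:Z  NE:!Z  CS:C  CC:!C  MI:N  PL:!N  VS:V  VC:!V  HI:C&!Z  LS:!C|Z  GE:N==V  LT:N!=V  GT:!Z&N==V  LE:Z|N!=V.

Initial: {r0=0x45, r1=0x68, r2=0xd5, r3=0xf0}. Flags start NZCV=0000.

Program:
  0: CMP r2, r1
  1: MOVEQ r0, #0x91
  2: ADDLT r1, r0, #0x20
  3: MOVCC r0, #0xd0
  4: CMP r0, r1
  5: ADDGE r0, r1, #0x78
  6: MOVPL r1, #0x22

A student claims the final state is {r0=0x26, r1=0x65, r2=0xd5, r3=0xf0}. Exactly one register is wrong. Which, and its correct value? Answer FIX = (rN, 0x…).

FIX = (r0, 0x45)

0: ✓ CMP  NZCV=0011
1: · MOVEQ
2: ✓ ADDLT  r1←0x65
3: · MOVCC
4: ✓ CMP  NZCV=1000
5: · ADDGE
6: · MOVPL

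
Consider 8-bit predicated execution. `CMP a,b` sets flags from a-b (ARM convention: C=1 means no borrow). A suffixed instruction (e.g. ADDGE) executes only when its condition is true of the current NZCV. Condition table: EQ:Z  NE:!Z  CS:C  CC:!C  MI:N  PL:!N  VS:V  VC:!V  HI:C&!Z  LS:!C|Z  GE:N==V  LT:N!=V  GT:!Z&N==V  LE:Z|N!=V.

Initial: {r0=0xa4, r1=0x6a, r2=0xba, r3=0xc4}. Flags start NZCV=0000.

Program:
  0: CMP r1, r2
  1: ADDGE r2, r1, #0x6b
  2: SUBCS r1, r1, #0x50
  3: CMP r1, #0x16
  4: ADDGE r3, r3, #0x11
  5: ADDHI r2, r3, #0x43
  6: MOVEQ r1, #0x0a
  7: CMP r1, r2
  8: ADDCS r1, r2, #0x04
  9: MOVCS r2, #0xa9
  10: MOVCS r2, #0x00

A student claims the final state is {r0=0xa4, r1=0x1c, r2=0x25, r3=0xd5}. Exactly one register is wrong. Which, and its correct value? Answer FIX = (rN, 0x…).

FIX = (r2, 0x00)

0: ✓ CMP  NZCV=1001
1: ✓ ADDGE  r2←0xd5
2: · SUBCS
3: ✓ CMP  NZCV=0010
4: ✓ ADDGE  r3←0xd5
5: ✓ ADDHI  r2←0x18
6: · MOVEQ
7: ✓ CMP  NZCV=0010
8: ✓ ADDCS  r1←0x1c
9: ✓ MOVCS  r2←0xa9
10: ✓ MOVCS  r2←0x00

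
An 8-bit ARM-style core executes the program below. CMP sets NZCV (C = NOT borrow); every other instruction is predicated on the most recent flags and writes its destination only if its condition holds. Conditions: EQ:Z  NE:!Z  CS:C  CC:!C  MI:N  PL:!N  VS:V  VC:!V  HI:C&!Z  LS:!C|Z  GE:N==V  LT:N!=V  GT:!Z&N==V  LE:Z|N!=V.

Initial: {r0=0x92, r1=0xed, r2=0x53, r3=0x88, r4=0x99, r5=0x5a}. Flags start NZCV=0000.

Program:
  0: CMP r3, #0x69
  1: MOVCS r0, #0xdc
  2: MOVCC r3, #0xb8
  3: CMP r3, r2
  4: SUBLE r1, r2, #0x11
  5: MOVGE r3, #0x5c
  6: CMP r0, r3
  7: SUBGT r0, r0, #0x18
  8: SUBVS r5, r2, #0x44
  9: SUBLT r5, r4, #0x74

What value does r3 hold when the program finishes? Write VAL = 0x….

VAL = 0x88

[0] flags=0011 → (cmp)
[1] flags=0011 CS?T → r0=0xdc
[2] flags=0011 CC?F → skip
[3] flags=0011 → (cmp)
[4] flags=0011 LE?T → r1=0x42
[5] flags=0011 GE?F → skip
[6] flags=0010 → (cmp)
[7] flags=0010 GT?T → r0=0xc4
[8] flags=0010 VS?F → skip
[9] flags=0010 LT?F → skip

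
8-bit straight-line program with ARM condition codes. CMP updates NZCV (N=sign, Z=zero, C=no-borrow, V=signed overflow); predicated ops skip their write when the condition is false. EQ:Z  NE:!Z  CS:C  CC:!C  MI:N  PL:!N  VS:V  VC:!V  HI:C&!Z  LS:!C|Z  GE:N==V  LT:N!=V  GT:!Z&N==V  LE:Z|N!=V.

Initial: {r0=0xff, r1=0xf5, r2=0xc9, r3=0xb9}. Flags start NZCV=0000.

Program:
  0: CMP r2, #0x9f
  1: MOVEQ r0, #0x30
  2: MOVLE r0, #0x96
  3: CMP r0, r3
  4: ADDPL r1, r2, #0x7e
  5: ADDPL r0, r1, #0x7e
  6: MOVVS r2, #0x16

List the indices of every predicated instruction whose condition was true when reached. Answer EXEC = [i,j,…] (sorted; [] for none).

EXEC = [4,5]

[0] flags=0010 → (cmp)
[1] flags=0010 EQ?F → skip
[2] flags=0010 LE?F → skip
[3] flags=0010 → (cmp)
[4] flags=0010 PL?T → r1=0x47
[5] flags=0010 PL?T → r0=0xc5
[6] flags=0010 VS?F → skip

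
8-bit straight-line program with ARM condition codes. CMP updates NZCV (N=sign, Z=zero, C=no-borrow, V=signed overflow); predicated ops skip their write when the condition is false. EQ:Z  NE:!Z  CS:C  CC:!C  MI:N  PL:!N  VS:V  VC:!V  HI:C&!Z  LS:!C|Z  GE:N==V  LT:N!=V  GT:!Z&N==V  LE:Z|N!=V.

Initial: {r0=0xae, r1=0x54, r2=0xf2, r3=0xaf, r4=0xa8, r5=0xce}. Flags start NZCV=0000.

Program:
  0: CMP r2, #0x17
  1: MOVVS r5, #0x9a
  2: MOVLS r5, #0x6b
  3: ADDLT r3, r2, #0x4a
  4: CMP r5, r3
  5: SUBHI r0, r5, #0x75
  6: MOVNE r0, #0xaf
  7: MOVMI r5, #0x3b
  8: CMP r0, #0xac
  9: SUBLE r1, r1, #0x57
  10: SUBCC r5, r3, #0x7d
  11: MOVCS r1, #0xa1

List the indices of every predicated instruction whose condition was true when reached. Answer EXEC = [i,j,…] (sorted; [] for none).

0: ✓ CMP  NZCV=1010
1: · MOVVS
2: · MOVLS
3: ✓ ADDLT  r3←0x3c
4: ✓ CMP  NZCV=1010
5: ✓ SUBHI  r0←0x59
6: ✓ MOVNE  r0←0xaf
7: ✓ MOVMI  r5←0x3b
8: ✓ CMP  NZCV=0010
9: · SUBLE
10: · SUBCC
11: ✓ MOVCS  r1←0xa1

EXEC = [3,5,6,7,11]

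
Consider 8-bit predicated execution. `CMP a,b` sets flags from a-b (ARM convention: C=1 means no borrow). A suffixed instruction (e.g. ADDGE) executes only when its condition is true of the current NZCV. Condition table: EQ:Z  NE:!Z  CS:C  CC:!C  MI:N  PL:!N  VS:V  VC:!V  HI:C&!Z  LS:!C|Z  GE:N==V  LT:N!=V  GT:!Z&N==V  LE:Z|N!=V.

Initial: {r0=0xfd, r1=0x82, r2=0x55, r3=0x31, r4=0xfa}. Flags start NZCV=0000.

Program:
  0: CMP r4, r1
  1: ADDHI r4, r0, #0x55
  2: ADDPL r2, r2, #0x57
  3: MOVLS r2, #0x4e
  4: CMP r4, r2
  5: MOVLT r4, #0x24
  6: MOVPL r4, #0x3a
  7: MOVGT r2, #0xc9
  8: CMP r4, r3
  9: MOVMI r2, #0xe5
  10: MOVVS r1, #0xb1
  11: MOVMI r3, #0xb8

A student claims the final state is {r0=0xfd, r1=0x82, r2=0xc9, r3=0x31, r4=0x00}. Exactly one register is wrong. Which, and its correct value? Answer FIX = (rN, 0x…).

FIX = (r4, 0x52)

[0] flags=0010 → (cmp)
[1] flags=0010 HI?T → r4=0x52
[2] flags=0010 PL?T → r2=0xac
[3] flags=0010 LS?F → skip
[4] flags=1001 → (cmp)
[5] flags=1001 LT?F → skip
[6] flags=1001 PL?F → skip
[7] flags=1001 GT?T → r2=0xc9
[8] flags=0010 → (cmp)
[9] flags=0010 MI?F → skip
[10] flags=0010 VS?F → skip
[11] flags=0010 MI?F → skip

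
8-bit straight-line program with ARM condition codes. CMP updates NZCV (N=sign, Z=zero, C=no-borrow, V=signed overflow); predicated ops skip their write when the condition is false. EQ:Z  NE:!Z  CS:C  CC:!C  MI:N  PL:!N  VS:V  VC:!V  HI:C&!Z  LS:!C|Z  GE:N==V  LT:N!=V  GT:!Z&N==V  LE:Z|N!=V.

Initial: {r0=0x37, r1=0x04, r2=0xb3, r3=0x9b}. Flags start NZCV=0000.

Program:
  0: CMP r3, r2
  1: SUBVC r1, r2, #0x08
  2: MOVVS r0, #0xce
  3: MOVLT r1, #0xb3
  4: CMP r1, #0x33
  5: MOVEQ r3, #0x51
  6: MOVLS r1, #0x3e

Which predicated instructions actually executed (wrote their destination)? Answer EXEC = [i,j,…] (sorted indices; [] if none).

EXEC = [1,3]

0: ✓ CMP  NZCV=1000
1: ✓ SUBVC  r1←0xab
2: · MOVVS
3: ✓ MOVLT  r1←0xb3
4: ✓ CMP  NZCV=1010
5: · MOVEQ
6: · MOVLS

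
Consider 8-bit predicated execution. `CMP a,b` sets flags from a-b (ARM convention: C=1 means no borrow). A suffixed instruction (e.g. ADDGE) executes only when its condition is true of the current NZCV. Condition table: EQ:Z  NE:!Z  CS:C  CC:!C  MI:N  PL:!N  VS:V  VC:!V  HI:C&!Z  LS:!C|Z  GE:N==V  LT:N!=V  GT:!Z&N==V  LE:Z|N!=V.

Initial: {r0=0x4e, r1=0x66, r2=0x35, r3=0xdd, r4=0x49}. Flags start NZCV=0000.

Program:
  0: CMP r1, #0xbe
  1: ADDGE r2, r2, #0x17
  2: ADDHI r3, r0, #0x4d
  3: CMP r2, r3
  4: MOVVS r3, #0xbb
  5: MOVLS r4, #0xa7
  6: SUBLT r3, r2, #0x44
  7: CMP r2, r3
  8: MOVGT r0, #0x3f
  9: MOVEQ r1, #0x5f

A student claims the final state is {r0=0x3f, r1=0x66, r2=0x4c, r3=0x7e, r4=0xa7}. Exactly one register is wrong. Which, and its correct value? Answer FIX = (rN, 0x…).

FIX = (r3, 0xdd)

0: ✓ CMP  NZCV=1001
1: ✓ ADDGE  r2←0x4c
2: · ADDHI
3: ✓ CMP  NZCV=0000
4: · MOVVS
5: ✓ MOVLS  r4←0xa7
6: · SUBLT
7: ✓ CMP  NZCV=0000
8: ✓ MOVGT  r0←0x3f
9: · MOVEQ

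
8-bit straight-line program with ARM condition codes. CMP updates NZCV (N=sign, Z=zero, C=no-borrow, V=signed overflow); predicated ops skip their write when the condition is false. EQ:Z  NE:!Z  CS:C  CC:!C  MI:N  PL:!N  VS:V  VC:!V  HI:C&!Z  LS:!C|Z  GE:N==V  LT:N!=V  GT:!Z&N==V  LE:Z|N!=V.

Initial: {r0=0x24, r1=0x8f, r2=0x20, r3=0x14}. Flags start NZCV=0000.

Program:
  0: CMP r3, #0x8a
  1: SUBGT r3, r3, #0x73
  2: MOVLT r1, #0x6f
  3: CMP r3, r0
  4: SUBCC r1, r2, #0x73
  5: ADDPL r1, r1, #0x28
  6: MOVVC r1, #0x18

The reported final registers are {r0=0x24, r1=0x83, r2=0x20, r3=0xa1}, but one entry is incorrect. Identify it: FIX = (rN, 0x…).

[0] flags=1001 → (cmp)
[1] flags=1001 GT?T → r3=0xa1
[2] flags=1001 LT?F → skip
[3] flags=0011 → (cmp)
[4] flags=0011 CC?F → skip
[5] flags=0011 PL?T → r1=0xb7
[6] flags=0011 VC?F → skip

FIX = (r1, 0xb7)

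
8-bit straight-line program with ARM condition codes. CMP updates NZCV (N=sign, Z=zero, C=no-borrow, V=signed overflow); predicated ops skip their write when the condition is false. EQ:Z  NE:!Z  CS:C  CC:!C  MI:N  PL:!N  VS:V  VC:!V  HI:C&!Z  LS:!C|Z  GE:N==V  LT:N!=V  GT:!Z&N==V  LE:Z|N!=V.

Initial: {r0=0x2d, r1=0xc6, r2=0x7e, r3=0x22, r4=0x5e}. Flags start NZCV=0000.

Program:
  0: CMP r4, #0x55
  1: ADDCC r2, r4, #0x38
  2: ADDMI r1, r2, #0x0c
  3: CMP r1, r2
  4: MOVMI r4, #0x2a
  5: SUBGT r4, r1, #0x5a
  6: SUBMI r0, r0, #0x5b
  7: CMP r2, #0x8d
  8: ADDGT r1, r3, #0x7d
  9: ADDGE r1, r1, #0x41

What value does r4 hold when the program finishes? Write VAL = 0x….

VAL = 0x5e

[0] flags=0010 → (cmp)
[1] flags=0010 CC?F → skip
[2] flags=0010 MI?F → skip
[3] flags=0011 → (cmp)
[4] flags=0011 MI?F → skip
[5] flags=0011 GT?F → skip
[6] flags=0011 MI?F → skip
[7] flags=1001 → (cmp)
[8] flags=1001 GT?T → r1=0x9f
[9] flags=1001 GE?T → r1=0xe0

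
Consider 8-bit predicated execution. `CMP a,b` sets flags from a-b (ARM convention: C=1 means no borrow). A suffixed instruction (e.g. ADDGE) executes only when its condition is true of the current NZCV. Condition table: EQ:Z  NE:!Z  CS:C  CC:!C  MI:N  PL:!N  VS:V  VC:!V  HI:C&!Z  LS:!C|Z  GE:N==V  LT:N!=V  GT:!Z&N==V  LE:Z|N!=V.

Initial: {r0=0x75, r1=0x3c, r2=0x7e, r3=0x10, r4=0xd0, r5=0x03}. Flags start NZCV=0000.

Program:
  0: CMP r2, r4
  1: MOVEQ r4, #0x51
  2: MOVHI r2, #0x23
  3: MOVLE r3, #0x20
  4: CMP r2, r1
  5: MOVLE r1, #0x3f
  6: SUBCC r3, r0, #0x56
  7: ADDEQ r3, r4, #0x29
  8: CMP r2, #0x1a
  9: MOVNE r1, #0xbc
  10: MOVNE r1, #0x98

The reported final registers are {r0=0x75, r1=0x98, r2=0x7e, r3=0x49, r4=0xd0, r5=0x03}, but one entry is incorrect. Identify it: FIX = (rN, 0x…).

0: ✓ CMP  NZCV=1001
1: · MOVEQ
2: · MOVHI
3: · MOVLE
4: ✓ CMP  NZCV=0010
5: · MOVLE
6: · SUBCC
7: · ADDEQ
8: ✓ CMP  NZCV=0010
9: ✓ MOVNE  r1←0xbc
10: ✓ MOVNE  r1←0x98

FIX = (r3, 0x10)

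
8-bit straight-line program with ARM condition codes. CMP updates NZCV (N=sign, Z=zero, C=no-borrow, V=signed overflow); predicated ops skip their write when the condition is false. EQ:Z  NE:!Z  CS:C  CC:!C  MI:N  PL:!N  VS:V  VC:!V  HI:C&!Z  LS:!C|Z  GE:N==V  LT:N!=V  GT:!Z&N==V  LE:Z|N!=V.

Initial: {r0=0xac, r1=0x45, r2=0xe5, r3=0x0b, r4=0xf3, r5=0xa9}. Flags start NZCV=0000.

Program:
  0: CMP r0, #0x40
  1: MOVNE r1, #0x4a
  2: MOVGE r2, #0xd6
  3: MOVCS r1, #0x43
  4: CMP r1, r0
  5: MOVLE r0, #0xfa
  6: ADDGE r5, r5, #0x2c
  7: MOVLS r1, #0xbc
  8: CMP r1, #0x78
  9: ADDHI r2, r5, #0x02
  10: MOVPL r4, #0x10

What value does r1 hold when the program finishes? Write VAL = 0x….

0: ✓ CMP  NZCV=0011
1: ✓ MOVNE  r1←0x4a
2: · MOVGE
3: ✓ MOVCS  r1←0x43
4: ✓ CMP  NZCV=1001
5: · MOVLE
6: ✓ ADDGE  r5←0xd5
7: ✓ MOVLS  r1←0xbc
8: ✓ CMP  NZCV=0011
9: ✓ ADDHI  r2←0xd7
10: ✓ MOVPL  r4←0x10

VAL = 0xbc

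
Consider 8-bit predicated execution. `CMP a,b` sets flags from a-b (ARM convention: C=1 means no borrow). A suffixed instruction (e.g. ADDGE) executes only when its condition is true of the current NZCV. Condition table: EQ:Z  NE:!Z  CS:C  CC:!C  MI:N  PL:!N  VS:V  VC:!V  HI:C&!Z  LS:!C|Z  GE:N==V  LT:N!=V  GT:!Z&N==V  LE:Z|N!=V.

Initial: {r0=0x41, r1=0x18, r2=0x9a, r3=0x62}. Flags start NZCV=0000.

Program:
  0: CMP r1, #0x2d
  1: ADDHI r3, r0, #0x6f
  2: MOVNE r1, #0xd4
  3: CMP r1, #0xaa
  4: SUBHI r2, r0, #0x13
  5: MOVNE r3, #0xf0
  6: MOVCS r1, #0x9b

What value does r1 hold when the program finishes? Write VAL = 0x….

VAL = 0x9b

[0] flags=1000 → (cmp)
[1] flags=1000 HI?F → skip
[2] flags=1000 NE?T → r1=0xd4
[3] flags=0010 → (cmp)
[4] flags=0010 HI?T → r2=0x2e
[5] flags=0010 NE?T → r3=0xf0
[6] flags=0010 CS?T → r1=0x9b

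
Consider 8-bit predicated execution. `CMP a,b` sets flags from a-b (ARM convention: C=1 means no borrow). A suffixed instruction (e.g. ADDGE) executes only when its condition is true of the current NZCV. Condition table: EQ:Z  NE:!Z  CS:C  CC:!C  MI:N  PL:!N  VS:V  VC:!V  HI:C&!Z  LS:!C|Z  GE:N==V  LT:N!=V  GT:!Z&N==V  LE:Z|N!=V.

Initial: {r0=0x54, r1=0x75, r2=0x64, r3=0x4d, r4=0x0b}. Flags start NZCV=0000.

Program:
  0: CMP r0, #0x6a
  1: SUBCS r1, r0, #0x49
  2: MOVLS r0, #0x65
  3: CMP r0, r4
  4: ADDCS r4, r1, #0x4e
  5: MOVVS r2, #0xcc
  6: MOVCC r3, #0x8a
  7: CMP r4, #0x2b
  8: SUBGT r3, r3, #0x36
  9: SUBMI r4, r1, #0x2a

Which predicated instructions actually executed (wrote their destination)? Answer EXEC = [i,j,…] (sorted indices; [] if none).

0: ✓ CMP  NZCV=1000
1: · SUBCS
2: ✓ MOVLS  r0←0x65
3: ✓ CMP  NZCV=0010
4: ✓ ADDCS  r4←0xc3
5: · MOVVS
6: · MOVCC
7: ✓ CMP  NZCV=1010
8: · SUBGT
9: ✓ SUBMI  r4←0x4b

EXEC = [2,4,9]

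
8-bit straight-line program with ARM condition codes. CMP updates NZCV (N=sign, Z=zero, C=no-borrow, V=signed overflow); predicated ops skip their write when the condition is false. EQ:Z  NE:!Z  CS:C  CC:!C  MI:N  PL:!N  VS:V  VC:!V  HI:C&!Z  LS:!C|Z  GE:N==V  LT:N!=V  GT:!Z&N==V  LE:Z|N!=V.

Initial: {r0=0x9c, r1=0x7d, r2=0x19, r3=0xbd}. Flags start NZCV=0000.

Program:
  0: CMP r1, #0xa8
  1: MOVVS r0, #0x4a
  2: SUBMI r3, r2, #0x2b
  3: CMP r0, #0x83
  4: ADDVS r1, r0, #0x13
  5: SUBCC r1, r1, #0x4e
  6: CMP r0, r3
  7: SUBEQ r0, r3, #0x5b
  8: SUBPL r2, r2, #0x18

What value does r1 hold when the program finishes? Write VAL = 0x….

VAL = 0x0f

[0] flags=1001 → (cmp)
[1] flags=1001 VS?T → r0=0x4a
[2] flags=1001 MI?T → r3=0xee
[3] flags=1001 → (cmp)
[4] flags=1001 VS?T → r1=0x5d
[5] flags=1001 CC?T → r1=0x0f
[6] flags=0000 → (cmp)
[7] flags=0000 EQ?F → skip
[8] flags=0000 PL?T → r2=0x01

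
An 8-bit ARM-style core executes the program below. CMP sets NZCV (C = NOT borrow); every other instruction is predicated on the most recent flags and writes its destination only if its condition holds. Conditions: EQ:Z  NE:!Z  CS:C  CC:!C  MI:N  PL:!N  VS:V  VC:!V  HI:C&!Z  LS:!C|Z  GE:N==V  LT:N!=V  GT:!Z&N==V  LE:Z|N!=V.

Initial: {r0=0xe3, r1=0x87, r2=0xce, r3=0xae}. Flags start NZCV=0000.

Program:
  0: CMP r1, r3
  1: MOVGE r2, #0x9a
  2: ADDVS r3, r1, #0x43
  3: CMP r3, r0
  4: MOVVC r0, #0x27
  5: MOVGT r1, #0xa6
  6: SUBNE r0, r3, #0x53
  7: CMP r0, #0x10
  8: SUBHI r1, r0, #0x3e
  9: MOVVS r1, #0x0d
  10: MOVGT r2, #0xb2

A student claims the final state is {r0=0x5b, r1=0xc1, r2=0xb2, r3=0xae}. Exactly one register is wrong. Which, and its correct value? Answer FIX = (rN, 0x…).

0: ✓ CMP  NZCV=1000
1: · MOVGE
2: · ADDVS
3: ✓ CMP  NZCV=1000
4: ✓ MOVVC  r0←0x27
5: · MOVGT
6: ✓ SUBNE  r0←0x5b
7: ✓ CMP  NZCV=0010
8: ✓ SUBHI  r1←0x1d
9: · MOVVS
10: ✓ MOVGT  r2←0xb2

FIX = (r1, 0x1d)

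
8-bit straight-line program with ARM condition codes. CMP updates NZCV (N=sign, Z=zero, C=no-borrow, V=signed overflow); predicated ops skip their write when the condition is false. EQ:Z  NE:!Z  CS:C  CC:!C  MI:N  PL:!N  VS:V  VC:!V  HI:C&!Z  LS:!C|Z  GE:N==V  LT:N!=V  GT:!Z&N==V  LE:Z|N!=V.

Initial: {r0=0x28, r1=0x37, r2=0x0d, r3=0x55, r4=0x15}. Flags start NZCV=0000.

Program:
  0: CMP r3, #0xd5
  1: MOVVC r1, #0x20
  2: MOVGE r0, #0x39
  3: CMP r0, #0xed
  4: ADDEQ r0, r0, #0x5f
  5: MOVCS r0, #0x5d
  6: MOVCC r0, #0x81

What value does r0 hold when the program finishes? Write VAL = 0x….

VAL = 0x81

[0] flags=1001 → (cmp)
[1] flags=1001 VC?F → skip
[2] flags=1001 GE?T → r0=0x39
[3] flags=0000 → (cmp)
[4] flags=0000 EQ?F → skip
[5] flags=0000 CS?F → skip
[6] flags=0000 CC?T → r0=0x81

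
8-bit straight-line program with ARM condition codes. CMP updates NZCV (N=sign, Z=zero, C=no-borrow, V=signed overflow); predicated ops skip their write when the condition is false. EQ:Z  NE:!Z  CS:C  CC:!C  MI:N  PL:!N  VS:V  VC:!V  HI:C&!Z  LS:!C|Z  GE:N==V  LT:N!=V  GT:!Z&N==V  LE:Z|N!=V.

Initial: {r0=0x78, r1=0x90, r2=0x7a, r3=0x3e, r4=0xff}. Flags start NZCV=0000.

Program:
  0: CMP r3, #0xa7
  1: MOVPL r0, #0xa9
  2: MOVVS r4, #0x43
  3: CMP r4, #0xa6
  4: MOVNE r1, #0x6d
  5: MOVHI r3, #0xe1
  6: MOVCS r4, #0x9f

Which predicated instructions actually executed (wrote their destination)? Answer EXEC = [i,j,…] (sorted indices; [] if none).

EXEC = [2,4]

[0] flags=1001 → (cmp)
[1] flags=1001 PL?F → skip
[2] flags=1001 VS?T → r4=0x43
[3] flags=1001 → (cmp)
[4] flags=1001 NE?T → r1=0x6d
[5] flags=1001 HI?F → skip
[6] flags=1001 CS?F → skip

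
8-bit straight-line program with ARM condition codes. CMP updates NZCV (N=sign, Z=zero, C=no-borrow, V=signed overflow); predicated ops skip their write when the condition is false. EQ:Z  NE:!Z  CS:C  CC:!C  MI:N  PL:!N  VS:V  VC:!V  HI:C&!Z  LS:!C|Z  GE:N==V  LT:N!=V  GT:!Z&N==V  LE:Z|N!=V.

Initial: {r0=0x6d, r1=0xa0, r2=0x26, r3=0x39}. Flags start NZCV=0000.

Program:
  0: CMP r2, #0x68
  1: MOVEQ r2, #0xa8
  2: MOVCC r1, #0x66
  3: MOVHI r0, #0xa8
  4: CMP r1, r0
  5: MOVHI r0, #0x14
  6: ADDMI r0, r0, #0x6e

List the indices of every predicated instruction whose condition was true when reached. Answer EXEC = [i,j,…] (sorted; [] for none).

[0] flags=1000 → (cmp)
[1] flags=1000 EQ?F → skip
[2] flags=1000 CC?T → r1=0x66
[3] flags=1000 HI?F → skip
[4] flags=1000 → (cmp)
[5] flags=1000 HI?F → skip
[6] flags=1000 MI?T → r0=0xdb

EXEC = [2,6]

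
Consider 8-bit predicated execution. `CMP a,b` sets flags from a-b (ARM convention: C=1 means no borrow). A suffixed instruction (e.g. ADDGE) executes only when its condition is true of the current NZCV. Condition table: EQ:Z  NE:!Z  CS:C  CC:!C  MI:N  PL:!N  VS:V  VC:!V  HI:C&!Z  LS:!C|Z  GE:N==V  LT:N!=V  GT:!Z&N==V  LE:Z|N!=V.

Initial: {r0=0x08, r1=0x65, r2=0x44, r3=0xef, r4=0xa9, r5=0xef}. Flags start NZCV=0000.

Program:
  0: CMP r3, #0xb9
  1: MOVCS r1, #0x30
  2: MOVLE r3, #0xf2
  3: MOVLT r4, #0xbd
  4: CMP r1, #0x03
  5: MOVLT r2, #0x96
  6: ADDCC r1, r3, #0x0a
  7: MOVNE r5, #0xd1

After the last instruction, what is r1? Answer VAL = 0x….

[0] flags=0010 → (cmp)
[1] flags=0010 CS?T → r1=0x30
[2] flags=0010 LE?F → skip
[3] flags=0010 LT?F → skip
[4] flags=0010 → (cmp)
[5] flags=0010 LT?F → skip
[6] flags=0010 CC?F → skip
[7] flags=0010 NE?T → r5=0xd1

VAL = 0x30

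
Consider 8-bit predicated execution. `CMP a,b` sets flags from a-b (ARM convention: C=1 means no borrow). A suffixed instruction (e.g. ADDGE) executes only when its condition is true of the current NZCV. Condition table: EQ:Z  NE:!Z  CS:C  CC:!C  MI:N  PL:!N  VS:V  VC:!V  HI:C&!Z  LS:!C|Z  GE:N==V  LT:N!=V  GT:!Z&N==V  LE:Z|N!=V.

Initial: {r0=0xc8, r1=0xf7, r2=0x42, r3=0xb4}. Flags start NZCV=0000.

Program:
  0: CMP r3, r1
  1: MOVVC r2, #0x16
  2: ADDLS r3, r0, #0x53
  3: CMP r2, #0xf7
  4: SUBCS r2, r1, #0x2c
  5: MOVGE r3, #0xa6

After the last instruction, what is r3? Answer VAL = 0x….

VAL = 0xa6

[0] flags=1000 → (cmp)
[1] flags=1000 VC?T → r2=0x16
[2] flags=1000 LS?T → r3=0x1b
[3] flags=0000 → (cmp)
[4] flags=0000 CS?F → skip
[5] flags=0000 GE?T → r3=0xa6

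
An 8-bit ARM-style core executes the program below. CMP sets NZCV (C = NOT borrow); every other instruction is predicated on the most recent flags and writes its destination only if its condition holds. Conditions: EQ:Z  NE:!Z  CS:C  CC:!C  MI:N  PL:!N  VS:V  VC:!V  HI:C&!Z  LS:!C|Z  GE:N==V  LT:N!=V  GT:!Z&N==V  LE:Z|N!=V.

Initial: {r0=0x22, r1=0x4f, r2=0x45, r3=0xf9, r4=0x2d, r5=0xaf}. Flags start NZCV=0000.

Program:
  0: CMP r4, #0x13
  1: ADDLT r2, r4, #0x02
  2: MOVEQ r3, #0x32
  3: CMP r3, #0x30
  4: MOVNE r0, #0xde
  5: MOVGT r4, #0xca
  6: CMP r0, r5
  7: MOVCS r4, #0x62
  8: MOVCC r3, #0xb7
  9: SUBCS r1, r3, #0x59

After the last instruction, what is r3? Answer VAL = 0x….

[0] flags=0010 → (cmp)
[1] flags=0010 LT?F → skip
[2] flags=0010 EQ?F → skip
[3] flags=1010 → (cmp)
[4] flags=1010 NE?T → r0=0xde
[5] flags=1010 GT?F → skip
[6] flags=0010 → (cmp)
[7] flags=0010 CS?T → r4=0x62
[8] flags=0010 CC?F → skip
[9] flags=0010 CS?T → r1=0xa0

VAL = 0xf9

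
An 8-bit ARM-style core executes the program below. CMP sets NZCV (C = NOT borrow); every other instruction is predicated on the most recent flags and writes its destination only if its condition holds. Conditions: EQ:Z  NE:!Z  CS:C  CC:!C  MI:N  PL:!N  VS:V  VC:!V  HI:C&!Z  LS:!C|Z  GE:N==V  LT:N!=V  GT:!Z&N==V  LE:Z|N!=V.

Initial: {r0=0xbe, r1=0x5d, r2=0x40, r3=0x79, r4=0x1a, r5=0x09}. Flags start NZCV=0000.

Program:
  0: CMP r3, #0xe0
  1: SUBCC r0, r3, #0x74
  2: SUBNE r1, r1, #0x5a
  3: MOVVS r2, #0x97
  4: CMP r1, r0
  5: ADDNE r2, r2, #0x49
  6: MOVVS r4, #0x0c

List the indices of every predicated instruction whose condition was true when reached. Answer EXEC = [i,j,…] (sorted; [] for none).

0: ✓ CMP  NZCV=1001
1: ✓ SUBCC  r0←0x05
2: ✓ SUBNE  r1←0x03
3: ✓ MOVVS  r2←0x97
4: ✓ CMP  NZCV=1000
5: ✓ ADDNE  r2←0xe0
6: · MOVVS

EXEC = [1,2,3,5]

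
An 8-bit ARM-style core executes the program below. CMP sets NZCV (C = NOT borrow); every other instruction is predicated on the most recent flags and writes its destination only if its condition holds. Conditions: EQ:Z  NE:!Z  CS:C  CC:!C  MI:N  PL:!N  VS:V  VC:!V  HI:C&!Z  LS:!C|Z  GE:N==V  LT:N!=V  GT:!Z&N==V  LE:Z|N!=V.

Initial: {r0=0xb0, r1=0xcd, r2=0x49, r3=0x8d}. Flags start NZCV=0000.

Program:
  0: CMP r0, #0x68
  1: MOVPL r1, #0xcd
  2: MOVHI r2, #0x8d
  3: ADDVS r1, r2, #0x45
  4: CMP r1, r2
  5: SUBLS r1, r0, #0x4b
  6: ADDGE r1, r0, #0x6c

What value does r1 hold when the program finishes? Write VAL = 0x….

0: ✓ CMP  NZCV=0011
1: ✓ MOVPL  r1←0xcd
2: ✓ MOVHI  r2←0x8d
3: ✓ ADDVS  r1←0xd2
4: ✓ CMP  NZCV=0010
5: · SUBLS
6: ✓ ADDGE  r1←0x1c

VAL = 0x1c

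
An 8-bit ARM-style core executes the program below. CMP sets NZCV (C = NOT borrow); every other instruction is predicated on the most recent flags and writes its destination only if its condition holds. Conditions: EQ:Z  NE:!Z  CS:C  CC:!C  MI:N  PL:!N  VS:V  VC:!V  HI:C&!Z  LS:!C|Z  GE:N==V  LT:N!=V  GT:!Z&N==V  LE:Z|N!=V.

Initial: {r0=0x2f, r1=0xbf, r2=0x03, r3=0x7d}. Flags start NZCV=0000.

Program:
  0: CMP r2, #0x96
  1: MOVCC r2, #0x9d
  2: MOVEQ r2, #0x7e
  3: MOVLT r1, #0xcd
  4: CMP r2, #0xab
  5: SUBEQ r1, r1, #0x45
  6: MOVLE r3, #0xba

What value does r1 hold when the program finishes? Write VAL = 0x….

VAL = 0xbf

0: ✓ CMP  NZCV=0000
1: ✓ MOVCC  r2←0x9d
2: · MOVEQ
3: · MOVLT
4: ✓ CMP  NZCV=1000
5: · SUBEQ
6: ✓ MOVLE  r3←0xba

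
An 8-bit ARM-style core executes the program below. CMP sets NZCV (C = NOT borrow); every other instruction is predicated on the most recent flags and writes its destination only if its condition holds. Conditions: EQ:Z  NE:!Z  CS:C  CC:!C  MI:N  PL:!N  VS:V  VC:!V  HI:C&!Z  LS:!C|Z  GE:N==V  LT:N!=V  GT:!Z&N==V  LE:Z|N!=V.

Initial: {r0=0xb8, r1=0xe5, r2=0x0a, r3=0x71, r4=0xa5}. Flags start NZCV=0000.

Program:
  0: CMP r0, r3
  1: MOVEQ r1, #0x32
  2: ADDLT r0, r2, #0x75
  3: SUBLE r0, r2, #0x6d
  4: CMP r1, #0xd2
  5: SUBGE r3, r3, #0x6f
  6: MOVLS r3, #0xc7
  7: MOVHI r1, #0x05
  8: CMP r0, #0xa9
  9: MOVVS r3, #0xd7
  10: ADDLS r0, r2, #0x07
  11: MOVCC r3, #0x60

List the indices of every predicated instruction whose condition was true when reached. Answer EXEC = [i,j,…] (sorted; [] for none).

EXEC = [2,3,5,7,10,11]

0: ✓ CMP  NZCV=0011
1: · MOVEQ
2: ✓ ADDLT  r0←0x7f
3: ✓ SUBLE  r0←0x9d
4: ✓ CMP  NZCV=0010
5: ✓ SUBGE  r3←0x02
6: · MOVLS
7: ✓ MOVHI  r1←0x05
8: ✓ CMP  NZCV=1000
9: · MOVVS
10: ✓ ADDLS  r0←0x11
11: ✓ MOVCC  r3←0x60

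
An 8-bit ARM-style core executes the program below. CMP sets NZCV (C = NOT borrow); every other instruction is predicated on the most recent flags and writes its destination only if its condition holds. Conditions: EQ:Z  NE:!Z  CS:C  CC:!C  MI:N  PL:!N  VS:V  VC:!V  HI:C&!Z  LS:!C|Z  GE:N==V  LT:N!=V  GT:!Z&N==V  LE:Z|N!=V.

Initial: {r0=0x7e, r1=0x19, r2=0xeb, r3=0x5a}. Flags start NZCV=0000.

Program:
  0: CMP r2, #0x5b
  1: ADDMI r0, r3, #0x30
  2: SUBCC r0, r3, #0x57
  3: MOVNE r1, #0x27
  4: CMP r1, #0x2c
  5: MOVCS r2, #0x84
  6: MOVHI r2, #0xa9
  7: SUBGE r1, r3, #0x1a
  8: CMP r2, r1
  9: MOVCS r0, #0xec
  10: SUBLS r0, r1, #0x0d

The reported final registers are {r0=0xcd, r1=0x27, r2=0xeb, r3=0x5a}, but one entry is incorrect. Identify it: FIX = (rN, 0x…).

FIX = (r0, 0xec)

0: ✓ CMP  NZCV=1010
1: ✓ ADDMI  r0←0x8a
2: · SUBCC
3: ✓ MOVNE  r1←0x27
4: ✓ CMP  NZCV=1000
5: · MOVCS
6: · MOVHI
7: · SUBGE
8: ✓ CMP  NZCV=1010
9: ✓ MOVCS  r0←0xec
10: · SUBLS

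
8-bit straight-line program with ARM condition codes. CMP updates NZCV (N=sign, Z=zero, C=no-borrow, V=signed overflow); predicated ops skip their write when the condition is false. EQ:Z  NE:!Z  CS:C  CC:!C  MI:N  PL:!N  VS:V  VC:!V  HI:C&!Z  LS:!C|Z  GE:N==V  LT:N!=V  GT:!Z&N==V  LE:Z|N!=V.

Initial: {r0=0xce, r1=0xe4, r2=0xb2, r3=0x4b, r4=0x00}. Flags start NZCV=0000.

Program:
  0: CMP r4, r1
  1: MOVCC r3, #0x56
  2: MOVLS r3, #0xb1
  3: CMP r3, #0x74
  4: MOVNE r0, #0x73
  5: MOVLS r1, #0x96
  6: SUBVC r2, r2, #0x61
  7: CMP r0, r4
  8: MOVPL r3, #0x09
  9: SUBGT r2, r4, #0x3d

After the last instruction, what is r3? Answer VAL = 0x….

VAL = 0x09

[0] flags=0000 → (cmp)
[1] flags=0000 CC?T → r3=0x56
[2] flags=0000 LS?T → r3=0xb1
[3] flags=0011 → (cmp)
[4] flags=0011 NE?T → r0=0x73
[5] flags=0011 LS?F → skip
[6] flags=0011 VC?F → skip
[7] flags=0010 → (cmp)
[8] flags=0010 PL?T → r3=0x09
[9] flags=0010 GT?T → r2=0xc3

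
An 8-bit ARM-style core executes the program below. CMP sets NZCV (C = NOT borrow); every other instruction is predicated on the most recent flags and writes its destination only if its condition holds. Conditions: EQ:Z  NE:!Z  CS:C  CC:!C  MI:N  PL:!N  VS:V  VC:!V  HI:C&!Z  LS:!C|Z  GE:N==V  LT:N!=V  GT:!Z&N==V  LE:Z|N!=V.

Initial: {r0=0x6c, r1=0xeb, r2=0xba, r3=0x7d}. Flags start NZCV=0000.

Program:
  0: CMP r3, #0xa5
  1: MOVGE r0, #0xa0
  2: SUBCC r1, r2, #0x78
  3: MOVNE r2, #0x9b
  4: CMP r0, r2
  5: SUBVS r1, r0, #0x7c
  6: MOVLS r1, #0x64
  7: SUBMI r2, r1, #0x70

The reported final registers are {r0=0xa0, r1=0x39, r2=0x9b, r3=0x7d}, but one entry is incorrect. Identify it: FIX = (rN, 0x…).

[0] flags=1001 → (cmp)
[1] flags=1001 GE?T → r0=0xa0
[2] flags=1001 CC?T → r1=0x42
[3] flags=1001 NE?T → r2=0x9b
[4] flags=0010 → (cmp)
[5] flags=0010 VS?F → skip
[6] flags=0010 LS?F → skip
[7] flags=0010 MI?F → skip

FIX = (r1, 0x42)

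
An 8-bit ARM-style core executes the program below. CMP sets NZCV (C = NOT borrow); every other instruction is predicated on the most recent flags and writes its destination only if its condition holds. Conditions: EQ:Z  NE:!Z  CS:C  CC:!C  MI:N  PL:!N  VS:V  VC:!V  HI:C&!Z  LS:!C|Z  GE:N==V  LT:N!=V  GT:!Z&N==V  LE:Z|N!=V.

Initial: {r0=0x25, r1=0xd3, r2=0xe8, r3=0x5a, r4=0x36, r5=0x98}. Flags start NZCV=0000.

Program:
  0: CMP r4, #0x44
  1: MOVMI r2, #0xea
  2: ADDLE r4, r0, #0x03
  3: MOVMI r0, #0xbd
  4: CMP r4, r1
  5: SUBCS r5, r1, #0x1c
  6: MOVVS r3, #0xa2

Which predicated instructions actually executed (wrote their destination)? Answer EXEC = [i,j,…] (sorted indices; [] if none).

[0] flags=1000 → (cmp)
[1] flags=1000 MI?T → r2=0xea
[2] flags=1000 LE?T → r4=0x28
[3] flags=1000 MI?T → r0=0xbd
[4] flags=0000 → (cmp)
[5] flags=0000 CS?F → skip
[6] flags=0000 VS?F → skip

EXEC = [1,2,3]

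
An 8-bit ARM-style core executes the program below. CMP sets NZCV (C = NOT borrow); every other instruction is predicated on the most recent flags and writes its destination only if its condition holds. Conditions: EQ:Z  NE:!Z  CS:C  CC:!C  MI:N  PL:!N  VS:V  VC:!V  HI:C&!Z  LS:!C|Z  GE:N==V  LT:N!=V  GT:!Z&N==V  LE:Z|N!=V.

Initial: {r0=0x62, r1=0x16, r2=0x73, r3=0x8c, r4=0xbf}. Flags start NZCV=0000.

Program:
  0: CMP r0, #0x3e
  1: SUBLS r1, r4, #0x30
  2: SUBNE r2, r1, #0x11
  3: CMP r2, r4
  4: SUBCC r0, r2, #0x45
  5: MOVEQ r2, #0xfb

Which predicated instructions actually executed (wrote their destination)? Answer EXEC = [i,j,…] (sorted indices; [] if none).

0: ✓ CMP  NZCV=0010
1: · SUBLS
2: ✓ SUBNE  r2←0x05
3: ✓ CMP  NZCV=0000
4: ✓ SUBCC  r0←0xc0
5: · MOVEQ

EXEC = [2,4]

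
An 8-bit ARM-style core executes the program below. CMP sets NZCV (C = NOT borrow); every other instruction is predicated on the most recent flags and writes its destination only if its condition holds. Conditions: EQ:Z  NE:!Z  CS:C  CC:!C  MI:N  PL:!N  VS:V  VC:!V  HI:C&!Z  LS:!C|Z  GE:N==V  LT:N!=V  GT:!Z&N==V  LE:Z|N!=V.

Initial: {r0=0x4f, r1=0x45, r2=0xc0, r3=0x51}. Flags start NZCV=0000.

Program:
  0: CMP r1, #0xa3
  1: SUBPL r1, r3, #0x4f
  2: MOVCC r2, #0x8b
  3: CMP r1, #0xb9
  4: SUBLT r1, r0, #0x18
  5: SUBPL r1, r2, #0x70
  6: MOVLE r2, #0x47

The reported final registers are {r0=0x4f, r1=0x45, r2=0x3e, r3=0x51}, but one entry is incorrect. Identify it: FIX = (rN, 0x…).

[0] flags=1001 → (cmp)
[1] flags=1001 PL?F → skip
[2] flags=1001 CC?T → r2=0x8b
[3] flags=1001 → (cmp)
[4] flags=1001 LT?F → skip
[5] flags=1001 PL?F → skip
[6] flags=1001 LE?F → skip

FIX = (r2, 0x8b)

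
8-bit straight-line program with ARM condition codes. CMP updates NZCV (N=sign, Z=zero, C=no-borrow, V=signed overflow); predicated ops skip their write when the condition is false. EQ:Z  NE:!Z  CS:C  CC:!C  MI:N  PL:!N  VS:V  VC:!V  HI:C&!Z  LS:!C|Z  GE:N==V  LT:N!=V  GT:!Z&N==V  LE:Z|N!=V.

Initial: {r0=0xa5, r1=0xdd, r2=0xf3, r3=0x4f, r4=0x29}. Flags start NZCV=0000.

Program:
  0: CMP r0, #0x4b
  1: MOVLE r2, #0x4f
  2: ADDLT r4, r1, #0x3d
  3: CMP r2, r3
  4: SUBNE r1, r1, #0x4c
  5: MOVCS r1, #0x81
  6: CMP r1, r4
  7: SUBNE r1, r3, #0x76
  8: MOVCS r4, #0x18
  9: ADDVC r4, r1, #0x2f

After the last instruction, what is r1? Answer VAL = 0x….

[0] flags=0011 → (cmp)
[1] flags=0011 LE?T → r2=0x4f
[2] flags=0011 LT?T → r4=0x1a
[3] flags=0110 → (cmp)
[4] flags=0110 NE?F → skip
[5] flags=0110 CS?T → r1=0x81
[6] flags=0011 → (cmp)
[7] flags=0011 NE?T → r1=0xd9
[8] flags=0011 CS?T → r4=0x18
[9] flags=0011 VC?F → skip

VAL = 0xd9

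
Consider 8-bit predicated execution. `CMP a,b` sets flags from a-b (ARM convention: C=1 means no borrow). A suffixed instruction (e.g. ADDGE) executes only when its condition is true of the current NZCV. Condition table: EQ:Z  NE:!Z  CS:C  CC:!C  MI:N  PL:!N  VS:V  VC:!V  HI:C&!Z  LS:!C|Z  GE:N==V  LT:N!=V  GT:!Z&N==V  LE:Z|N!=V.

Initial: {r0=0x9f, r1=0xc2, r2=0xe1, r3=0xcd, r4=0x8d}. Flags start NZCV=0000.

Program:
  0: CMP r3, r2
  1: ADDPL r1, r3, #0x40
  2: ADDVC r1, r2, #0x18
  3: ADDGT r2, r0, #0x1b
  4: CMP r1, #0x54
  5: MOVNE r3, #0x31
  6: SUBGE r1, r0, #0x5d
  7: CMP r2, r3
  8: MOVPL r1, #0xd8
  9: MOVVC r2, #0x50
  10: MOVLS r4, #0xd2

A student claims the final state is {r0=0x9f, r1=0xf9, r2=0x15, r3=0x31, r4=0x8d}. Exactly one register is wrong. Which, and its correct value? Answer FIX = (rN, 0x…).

0: ✓ CMP  NZCV=1000
1: · ADDPL
2: ✓ ADDVC  r1←0xf9
3: · ADDGT
4: ✓ CMP  NZCV=1010
5: ✓ MOVNE  r3←0x31
6: · SUBGE
7: ✓ CMP  NZCV=1010
8: · MOVPL
9: ✓ MOVVC  r2←0x50
10: · MOVLS

FIX = (r2, 0x50)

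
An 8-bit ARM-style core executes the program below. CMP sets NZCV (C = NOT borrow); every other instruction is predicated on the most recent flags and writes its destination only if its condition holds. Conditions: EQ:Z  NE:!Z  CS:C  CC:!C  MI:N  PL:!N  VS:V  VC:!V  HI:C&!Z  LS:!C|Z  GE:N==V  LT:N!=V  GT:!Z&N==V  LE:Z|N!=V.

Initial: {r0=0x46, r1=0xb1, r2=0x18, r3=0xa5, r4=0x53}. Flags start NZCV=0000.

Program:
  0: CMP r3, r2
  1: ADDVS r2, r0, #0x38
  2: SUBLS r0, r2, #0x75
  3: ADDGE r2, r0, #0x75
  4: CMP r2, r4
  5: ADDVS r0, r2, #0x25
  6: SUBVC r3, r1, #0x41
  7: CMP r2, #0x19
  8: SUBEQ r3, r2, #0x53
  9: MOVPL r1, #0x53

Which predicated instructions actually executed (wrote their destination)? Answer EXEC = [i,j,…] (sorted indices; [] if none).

EXEC = [6]

[0] flags=1010 → (cmp)
[1] flags=1010 VS?F → skip
[2] flags=1010 LS?F → skip
[3] flags=1010 GE?F → skip
[4] flags=1000 → (cmp)
[5] flags=1000 VS?F → skip
[6] flags=1000 VC?T → r3=0x70
[7] flags=1000 → (cmp)
[8] flags=1000 EQ?F → skip
[9] flags=1000 PL?F → skip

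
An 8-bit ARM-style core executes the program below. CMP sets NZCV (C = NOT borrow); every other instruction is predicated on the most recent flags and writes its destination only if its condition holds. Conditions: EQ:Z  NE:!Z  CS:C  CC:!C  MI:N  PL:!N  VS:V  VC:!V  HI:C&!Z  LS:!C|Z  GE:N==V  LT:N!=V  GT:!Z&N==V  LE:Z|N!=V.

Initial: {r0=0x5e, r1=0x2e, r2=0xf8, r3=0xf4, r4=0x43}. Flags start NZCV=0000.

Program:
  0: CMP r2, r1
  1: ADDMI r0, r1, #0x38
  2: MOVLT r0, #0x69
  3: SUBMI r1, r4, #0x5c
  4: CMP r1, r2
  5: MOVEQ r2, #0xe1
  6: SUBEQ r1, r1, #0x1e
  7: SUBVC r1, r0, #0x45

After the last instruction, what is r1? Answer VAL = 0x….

0: ✓ CMP  NZCV=1010
1: ✓ ADDMI  r0←0x66
2: ✓ MOVLT  r0←0x69
3: ✓ SUBMI  r1←0xe7
4: ✓ CMP  NZCV=1000
5: · MOVEQ
6: · SUBEQ
7: ✓ SUBVC  r1←0x24

VAL = 0x24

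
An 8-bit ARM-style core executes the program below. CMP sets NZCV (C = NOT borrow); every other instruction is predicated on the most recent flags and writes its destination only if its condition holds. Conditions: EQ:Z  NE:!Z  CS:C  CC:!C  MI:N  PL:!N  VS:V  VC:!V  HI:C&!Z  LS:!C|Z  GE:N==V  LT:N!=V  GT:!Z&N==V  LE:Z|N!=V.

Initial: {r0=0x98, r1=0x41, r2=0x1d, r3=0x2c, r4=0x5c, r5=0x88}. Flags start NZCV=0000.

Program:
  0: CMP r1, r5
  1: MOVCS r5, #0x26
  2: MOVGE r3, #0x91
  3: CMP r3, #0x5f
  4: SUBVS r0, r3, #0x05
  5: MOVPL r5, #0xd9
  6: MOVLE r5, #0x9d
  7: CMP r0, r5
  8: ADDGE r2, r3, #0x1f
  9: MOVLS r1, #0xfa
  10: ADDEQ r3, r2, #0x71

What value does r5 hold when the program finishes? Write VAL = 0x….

VAL = 0x9d

0: ✓ CMP  NZCV=1001
1: · MOVCS
2: ✓ MOVGE  r3←0x91
3: ✓ CMP  NZCV=0011
4: ✓ SUBVS  r0←0x8c
5: ✓ MOVPL  r5←0xd9
6: ✓ MOVLE  r5←0x9d
7: ✓ CMP  NZCV=1000
8: · ADDGE
9: ✓ MOVLS  r1←0xfa
10: · ADDEQ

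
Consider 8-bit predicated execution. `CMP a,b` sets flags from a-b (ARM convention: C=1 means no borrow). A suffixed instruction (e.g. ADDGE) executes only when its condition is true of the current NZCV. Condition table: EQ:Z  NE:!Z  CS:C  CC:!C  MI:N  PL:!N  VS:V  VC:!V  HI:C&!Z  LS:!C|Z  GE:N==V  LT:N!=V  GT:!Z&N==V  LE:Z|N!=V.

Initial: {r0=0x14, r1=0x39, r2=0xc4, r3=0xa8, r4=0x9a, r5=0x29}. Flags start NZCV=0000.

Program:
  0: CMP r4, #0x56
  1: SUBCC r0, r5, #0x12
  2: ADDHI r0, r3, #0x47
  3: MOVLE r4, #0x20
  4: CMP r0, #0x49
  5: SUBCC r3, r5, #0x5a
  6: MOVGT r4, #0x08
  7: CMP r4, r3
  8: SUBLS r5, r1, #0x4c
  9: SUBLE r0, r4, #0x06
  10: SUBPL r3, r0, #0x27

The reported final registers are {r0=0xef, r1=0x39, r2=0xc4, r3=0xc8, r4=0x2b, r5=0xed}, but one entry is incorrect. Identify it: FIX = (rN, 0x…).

[0] flags=0011 → (cmp)
[1] flags=0011 CC?F → skip
[2] flags=0011 HI?T → r0=0xef
[3] flags=0011 LE?T → r4=0x20
[4] flags=1010 → (cmp)
[5] flags=1010 CC?F → skip
[6] flags=1010 GT?F → skip
[7] flags=0000 → (cmp)
[8] flags=0000 LS?T → r5=0xed
[9] flags=0000 LE?F → skip
[10] flags=0000 PL?T → r3=0xc8

FIX = (r4, 0x20)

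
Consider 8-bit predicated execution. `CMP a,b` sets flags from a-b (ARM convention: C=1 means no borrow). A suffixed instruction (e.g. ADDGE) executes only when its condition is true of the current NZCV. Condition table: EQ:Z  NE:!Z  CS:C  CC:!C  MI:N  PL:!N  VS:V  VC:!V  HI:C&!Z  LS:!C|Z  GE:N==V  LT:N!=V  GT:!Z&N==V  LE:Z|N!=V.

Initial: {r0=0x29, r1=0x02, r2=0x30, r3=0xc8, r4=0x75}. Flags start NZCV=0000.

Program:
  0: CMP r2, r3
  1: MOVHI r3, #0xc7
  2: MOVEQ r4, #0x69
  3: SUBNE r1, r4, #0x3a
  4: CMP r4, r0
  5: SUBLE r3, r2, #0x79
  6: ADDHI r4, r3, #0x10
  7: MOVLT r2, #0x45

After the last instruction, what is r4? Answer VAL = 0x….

[0] flags=0000 → (cmp)
[1] flags=0000 HI?F → skip
[2] flags=0000 EQ?F → skip
[3] flags=0000 NE?T → r1=0x3b
[4] flags=0010 → (cmp)
[5] flags=0010 LE?F → skip
[6] flags=0010 HI?T → r4=0xd8
[7] flags=0010 LT?F → skip

VAL = 0xd8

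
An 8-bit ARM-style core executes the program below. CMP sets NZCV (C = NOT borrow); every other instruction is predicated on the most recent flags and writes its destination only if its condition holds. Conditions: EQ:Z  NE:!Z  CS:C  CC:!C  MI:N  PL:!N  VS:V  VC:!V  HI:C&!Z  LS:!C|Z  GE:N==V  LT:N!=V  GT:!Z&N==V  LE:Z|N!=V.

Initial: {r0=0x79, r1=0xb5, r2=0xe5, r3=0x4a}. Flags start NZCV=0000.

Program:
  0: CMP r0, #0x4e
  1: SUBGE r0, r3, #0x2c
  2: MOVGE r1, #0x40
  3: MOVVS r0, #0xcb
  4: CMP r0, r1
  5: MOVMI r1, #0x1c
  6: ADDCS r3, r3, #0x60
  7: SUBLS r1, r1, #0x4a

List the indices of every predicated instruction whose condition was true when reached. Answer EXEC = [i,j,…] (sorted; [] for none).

0: ✓ CMP  NZCV=0010
1: ✓ SUBGE  r0←0x1e
2: ✓ MOVGE  r1←0x40
3: · MOVVS
4: ✓ CMP  NZCV=1000
5: ✓ MOVMI  r1←0x1c
6: · ADDCS
7: ✓ SUBLS  r1←0xd2

EXEC = [1,2,5,7]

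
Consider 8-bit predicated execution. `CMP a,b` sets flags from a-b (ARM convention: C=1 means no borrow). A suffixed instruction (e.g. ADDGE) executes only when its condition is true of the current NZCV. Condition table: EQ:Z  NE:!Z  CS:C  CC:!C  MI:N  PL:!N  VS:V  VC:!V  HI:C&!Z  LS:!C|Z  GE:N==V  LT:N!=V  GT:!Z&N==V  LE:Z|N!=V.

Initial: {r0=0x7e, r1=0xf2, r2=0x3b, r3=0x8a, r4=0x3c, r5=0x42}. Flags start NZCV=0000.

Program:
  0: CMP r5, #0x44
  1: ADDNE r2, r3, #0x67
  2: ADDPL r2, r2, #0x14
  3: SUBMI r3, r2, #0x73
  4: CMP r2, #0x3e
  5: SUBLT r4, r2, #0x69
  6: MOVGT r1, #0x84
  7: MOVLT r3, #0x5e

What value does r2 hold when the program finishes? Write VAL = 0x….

VAL = 0xf1

0: ✓ CMP  NZCV=1000
1: ✓ ADDNE  r2←0xf1
2: · ADDPL
3: ✓ SUBMI  r3←0x7e
4: ✓ CMP  NZCV=1010
5: ✓ SUBLT  r4←0x88
6: · MOVGT
7: ✓ MOVLT  r3←0x5e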